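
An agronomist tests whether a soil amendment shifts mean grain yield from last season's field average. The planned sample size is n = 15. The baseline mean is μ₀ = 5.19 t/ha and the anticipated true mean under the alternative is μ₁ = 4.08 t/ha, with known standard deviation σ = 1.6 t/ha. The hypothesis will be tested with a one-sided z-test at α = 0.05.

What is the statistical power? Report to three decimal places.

Standardized effect: d = |μ₁ − μ₀| / σ = |4.08 − 5.19| / 1.6 = 0.6937
Noncentrality parameter: δ = d·√n = 0.6937 × √15 = 2.6869
Critical value for a one-sided test at α = 0.05: z_α = 1.645.
Power = Φ(δ − 1.645) = Φ(1.042) = 0.8513.

Power ≈ 0.851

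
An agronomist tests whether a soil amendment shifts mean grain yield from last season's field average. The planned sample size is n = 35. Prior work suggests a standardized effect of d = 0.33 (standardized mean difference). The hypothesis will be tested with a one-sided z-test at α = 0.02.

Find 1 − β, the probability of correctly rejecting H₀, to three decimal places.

Power ≈ 0.460

Noncentrality parameter: δ = d·√n = 0.33 × √35 = 1.9523
One-sided α = 0.02 → critical value z_{0.02} = 2.054.
Power = Φ(δ − 2.054) = Φ(-0.101) = 0.4596.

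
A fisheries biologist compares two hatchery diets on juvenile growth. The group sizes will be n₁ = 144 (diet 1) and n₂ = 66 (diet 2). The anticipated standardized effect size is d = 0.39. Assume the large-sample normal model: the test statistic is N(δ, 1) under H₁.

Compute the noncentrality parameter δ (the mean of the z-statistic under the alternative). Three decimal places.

δ ≈ 2.624

The noncentrality parameter scales effect size by the design's sample-size factor: δ = d / √(1/n₁ + 1/n₂) = 0.39 / √(1/144 + 1/66) = 2.6237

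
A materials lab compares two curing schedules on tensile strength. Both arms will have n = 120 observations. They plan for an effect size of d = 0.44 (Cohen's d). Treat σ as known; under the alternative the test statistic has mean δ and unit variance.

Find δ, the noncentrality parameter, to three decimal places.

The noncentrality parameter scales effect size by the design's sample-size factor: δ = d·√(n/2) = 0.44 × √(120/2) = 3.4082

δ ≈ 3.408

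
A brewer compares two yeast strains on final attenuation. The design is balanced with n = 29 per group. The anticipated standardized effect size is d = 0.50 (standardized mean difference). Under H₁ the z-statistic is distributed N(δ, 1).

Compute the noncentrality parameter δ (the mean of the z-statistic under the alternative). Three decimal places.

The noncentrality parameter scales effect size by the design's sample-size factor: δ = d·√(n/2) = 0.50 × √(29/2) = 1.9039

δ ≈ 1.904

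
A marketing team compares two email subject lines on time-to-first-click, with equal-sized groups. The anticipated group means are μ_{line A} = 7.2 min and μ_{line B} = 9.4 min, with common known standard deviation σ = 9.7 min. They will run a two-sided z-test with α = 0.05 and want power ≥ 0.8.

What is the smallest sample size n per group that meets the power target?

Standardized effect: d = |μ_{line A} − μ_{line B}| / σ = |7.2 − 9.4| / 9.7 = 0.2268
Set Φ(δ − 1.960) = 0.8; then δ − 1.960 = Φ⁻¹(0.8) = 0.842, giving δ = 2.802.
(Ignoring the negligible lower-tail rejection probability gives the usual closed-form inversion.)
δ = d·√(n/2) ⇒ n = 2(δ/d)² = 2 × (2.802 / 0.2268)² = 305.17.
Round up to the next whole unit.

n = 306 per group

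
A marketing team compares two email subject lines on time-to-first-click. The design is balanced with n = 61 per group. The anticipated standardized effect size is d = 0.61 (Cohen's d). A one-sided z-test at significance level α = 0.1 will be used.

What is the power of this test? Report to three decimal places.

Power ≈ 0.982

Noncentrality parameter: δ = d·√(n/2) = 0.61 × √(61/2) = 3.3688
One-sided α = 0.1 → critical value z_{0.1} = 1.282.
Power = P(Z > 1.282 − δ) = Φ(2.087) = 0.9816.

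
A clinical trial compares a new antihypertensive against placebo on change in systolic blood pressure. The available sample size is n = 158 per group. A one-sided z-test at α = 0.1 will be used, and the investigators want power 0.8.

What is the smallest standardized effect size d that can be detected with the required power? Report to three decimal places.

Required noncentrality: δ = z_{0.1} + z_{0.20} = 1.282 + 0.842 = 2.123.
δ = d·√(n/2) ⇒ d = δ/√(n/2) = 2.123/√(158/2) = 0.2389.

d ≈ 0.239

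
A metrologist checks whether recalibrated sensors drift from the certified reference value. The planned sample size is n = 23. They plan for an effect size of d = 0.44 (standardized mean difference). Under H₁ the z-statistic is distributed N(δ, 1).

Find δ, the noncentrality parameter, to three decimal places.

δ ≈ 2.110

δ = d·√n = 0.44 × √23 = 2.1102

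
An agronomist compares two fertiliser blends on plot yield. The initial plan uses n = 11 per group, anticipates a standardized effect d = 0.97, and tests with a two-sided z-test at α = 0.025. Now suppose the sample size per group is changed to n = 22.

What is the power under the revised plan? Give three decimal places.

Power ≈ 0.835

With n = 22 per group: δ = d·√(n/2) = 0.97 × √(22/2) = 3.2171. Critical value z_{0.0125} = 2.241.
Revised power = Φ(δ − 2.241) + Φ(−δ − 2.241) = Φ(0.976) + Φ(-5.459) = 0.8354 + 0.0000 = 0.8354.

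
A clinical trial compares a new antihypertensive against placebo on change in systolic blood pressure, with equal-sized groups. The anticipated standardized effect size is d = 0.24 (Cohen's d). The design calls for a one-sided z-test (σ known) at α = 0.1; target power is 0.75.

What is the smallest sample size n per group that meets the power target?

For power 0.75 need Φ(δ − z_{0.1}) = 0.75, so δ = z_{0.1} + z_{0.25} = 1.282 + 0.674 = 1.956.
δ = d·√(n/2) ⇒ n = 2(δ/d)² = 2 × (1.956 / 0.24)² = 132.85.
Rounding up, n = 133 per group.

n = 133 per group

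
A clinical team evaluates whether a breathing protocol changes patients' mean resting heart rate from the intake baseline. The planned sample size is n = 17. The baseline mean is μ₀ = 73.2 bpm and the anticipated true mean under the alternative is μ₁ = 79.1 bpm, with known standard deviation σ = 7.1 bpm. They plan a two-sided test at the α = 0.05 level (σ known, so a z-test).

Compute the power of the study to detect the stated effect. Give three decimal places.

Power ≈ 0.929

Standardized effect: d = |μ₁ − μ₀| / σ = |79.1 − 73.2| / 7.1 = 0.8310
Noncentrality parameter: δ = d·√n = 0.8310 × √17 = 3.4262
Critical value for a two-sided test at α = 0.05: z_{α/2} = 1.960.
Power = Φ(δ − 1.960) + Φ(−δ − 1.960) = Φ(1.466) + Φ(-5.386) = 0.9287 + 0.0000 = 0.9287.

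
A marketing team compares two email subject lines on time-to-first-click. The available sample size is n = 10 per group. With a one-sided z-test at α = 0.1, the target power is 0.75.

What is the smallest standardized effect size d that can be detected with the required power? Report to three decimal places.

Need Φ(δ − 1.282) = 0.75, so δ = 1.282 + 0.674 = 1.956.
δ = d·√(n/2) ⇒ d = δ/√(n/2) = 1.956/√(10/2) = 0.8748.

d ≈ 0.875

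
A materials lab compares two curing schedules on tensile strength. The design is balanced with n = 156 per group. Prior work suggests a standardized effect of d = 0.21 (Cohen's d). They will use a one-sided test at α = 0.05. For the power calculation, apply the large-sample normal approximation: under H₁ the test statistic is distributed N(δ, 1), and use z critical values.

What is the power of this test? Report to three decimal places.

Power ≈ 0.583

Noncentrality parameter: δ = d·√(n/2) = 0.21 × √(156/2) = 1.8547
One-sided α = 0.05 → critical value z_{0.05} = 1.645.
Power = Φ(δ − 1.645) = Φ(0.210) = 0.5831.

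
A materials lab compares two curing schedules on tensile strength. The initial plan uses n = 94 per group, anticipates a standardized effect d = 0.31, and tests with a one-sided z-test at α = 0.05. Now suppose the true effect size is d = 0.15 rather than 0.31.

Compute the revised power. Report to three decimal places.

With d = 0.15: δ = d·√(n/2) = 0.15 × √(94/2) = 1.0283. Critical value z_{0.05} = 1.645.
Revised power = Φ(δ − 1.645) = Φ(-0.617) = 0.2688.

Power ≈ 0.269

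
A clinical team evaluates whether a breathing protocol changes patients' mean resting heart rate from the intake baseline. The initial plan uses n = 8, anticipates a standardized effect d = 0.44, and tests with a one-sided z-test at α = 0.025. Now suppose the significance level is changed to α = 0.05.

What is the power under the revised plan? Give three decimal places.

δ = d·√n = 0.44 × √8 = 1.2445 (unchanged). New critical value: z_{0.05} = 1.645.
Revised power = Φ(δ − 1.645) = Φ(-0.400) = 0.3445.

Power ≈ 0.344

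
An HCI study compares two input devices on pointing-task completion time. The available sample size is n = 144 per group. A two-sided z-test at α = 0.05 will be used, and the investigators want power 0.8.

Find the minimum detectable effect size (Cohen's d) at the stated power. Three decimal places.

d ≈ 0.330

Required noncentrality: δ = z_{0.025} + z_{0.20} = 1.960 + 0.842 = 2.802.
(Lower-tail contribution to power is negligible for δ > 0.)
δ = d·√(n/2) ⇒ d = δ/√(n/2) = 2.802/√(144/2) = 0.3302.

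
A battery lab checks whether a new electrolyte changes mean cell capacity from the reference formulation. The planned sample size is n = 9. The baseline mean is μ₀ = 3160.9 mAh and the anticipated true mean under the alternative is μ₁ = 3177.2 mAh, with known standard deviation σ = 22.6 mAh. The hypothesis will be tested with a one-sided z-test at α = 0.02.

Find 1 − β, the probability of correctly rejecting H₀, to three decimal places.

Standardized effect: d = |μ₁ − μ₀| / σ = |3177.2 − 3160.9| / 22.6 = 0.7212
Noncentrality parameter: δ = d·√n = 0.7212 × √9 = 2.1637
Critical value for a one-sided test at α = 0.02: z_α = 2.054.
Power = Φ(δ − 2.054) = Φ(0.110) = 0.5438.

Power ≈ 0.544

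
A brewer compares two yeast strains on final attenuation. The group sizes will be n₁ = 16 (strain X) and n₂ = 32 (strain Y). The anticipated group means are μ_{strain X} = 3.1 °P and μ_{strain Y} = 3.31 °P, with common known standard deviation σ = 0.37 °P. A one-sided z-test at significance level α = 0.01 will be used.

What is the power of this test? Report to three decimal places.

Standardized effect: d = |μ_{strain X} − μ_{strain Y}| / σ = |3.1 − 3.31| / 0.37 = 0.5676
Noncentrality parameter: δ = d / √(1/n₁ + 1/n₂) = 0.5676 / √(1/16 + 1/32) = 1.8537
Critical value for a one-sided test at α = 0.01: z_α = 2.326.
Power = P(Z > 2.326 − δ) = Φ(-0.473) = 0.3182.

Power ≈ 0.318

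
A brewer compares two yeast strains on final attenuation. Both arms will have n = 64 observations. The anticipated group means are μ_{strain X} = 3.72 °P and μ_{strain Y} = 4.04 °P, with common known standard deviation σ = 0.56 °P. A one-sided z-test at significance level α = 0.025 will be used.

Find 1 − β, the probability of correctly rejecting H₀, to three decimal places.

Standardized effect: d = |μ_{strain X} − μ_{strain Y}| / σ = |3.72 − 4.04| / 0.56 = 0.5714
Noncentrality parameter: δ = d·√(n/2) = 0.5714 × √(64/2) = 3.2325
One-sided α = 0.025 → critical value z_{0.025} = 1.960.
Power = Φ(δ − 1.960) = Φ(1.273) = 0.8984.

Power ≈ 0.898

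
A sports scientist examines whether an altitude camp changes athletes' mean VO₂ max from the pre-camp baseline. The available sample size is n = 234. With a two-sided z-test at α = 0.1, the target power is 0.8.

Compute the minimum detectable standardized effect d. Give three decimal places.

d ≈ 0.163

Need Φ(δ − 1.645) = 0.8, so δ = 1.645 + 0.842 = 2.486.
(Lower-tail contribution to power is negligible for δ > 0.)
δ = d·√n ⇒ d = δ/√n = 2.486/√234 = 0.1625.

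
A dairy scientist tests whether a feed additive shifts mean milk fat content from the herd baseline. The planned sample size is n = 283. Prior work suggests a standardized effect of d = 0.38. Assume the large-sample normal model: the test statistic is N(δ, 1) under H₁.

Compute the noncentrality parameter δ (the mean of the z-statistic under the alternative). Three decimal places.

δ ≈ 6.393

The noncentrality parameter scales effect size by the design's sample-size factor: δ = d·√n = 0.38 × √283 = 6.3926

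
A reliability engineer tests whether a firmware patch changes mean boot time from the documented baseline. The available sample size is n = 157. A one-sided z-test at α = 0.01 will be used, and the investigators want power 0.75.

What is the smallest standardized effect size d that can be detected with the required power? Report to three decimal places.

d ≈ 0.239

Need Φ(δ − 2.326) = 0.75, so δ = 2.326 + 0.674 = 3.001.
δ = d·√n ⇒ d = δ/√n = 3.001/√157 = 0.2395.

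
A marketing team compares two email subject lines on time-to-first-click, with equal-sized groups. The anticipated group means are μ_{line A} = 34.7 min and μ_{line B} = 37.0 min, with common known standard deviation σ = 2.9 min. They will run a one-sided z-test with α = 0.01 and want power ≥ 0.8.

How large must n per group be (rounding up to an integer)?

n = 32 per group

Standardized effect: d = |μ_{line A} − μ_{line B}| / σ = |34.7 − 37.0| / 2.9 = 0.7931
Set Φ(δ − 2.326) = 0.8; then δ − 2.326 = Φ⁻¹(0.8) = 0.842, giving δ = 3.168.
δ = d·√(n/2) ⇒ n = 2(δ/d)² = 2 × (3.168 / 0.7931)² = 31.91.
Rounding up, n = 32 per group.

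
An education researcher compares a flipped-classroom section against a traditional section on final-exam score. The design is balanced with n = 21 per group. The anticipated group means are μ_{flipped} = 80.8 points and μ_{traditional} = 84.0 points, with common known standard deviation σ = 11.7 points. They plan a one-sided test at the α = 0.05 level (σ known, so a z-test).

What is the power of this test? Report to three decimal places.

Standardized effect: d = |μ_{flipped} − μ_{traditional}| / σ = |80.8 − 84.0| / 11.7 = 0.2735
Noncentrality parameter: δ = d·√(n/2) = 0.2735 × √(21/2) = 0.8863
Critical value for a one-sided test at α = 0.05: z_α = 1.645.
Power = Φ(δ − 1.645) = Φ(-0.759) = 0.2240.

Power ≈ 0.224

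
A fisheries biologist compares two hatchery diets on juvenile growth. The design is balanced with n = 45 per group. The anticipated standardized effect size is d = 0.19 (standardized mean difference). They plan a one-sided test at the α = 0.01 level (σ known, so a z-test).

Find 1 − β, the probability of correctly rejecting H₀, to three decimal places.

Noncentrality parameter: δ = d·√(n/2) = 0.19 × √(45/2) = 0.9012
One-sided α = 0.01 → critical value z_{0.01} = 2.326.
Power = Φ(δ − 2.326) = Φ(-1.425) = 0.0771.

Power ≈ 0.077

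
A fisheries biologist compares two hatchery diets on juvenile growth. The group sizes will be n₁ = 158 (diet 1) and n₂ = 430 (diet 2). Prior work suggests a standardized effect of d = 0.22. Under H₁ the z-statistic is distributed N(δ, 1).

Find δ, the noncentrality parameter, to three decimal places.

δ ≈ 2.365

The noncentrality parameter scales effect size by the design's sample-size factor: δ = d / √(1/n₁ + 1/n₂) = 0.22 / √(1/158 + 1/430) = 2.3648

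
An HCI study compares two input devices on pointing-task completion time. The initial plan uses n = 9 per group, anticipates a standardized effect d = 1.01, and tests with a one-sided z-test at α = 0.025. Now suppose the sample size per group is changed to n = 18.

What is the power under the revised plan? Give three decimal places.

Power ≈ 0.858

With n = 18 per group: δ = d·√(n/2) = 1.01 × √(18/2) = 3.0300. Critical value z_{0.025} = 1.960.
Revised power = Φ(δ − 1.960) = Φ(1.070) = 0.8577.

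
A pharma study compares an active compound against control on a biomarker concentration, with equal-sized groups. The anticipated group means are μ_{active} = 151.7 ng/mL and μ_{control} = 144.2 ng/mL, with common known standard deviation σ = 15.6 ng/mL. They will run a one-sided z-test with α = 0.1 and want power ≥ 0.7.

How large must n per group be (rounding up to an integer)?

Standardized effect: d = |μ_{active} − μ_{control}| / σ = |151.7 − 144.2| / 15.6 = 0.4808
For power 0.7 need Φ(δ − z_{0.1}) = 0.7, so δ = z_{0.1} + z_{0.30} = 1.282 + 0.524 = 1.806.
δ = d·√(n/2) ⇒ n = 2(δ/d)² = 2 × (1.806 / 0.4808)² = 28.22.
Round up to the next whole unit.

n = 29 per group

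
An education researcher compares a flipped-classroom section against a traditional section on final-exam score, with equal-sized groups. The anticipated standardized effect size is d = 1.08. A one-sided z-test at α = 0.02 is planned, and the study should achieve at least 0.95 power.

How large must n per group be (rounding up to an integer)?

Set Φ(δ − 2.054) = 0.95; then δ − 2.054 = Φ⁻¹(0.95) = 1.645, giving δ = 3.699.
δ = d·√(n/2) ⇒ n = 2(δ/d)² = 2 × (3.699 / 1.08)² = 23.46.
Rounding up, n = 24 per group.

n = 24 per group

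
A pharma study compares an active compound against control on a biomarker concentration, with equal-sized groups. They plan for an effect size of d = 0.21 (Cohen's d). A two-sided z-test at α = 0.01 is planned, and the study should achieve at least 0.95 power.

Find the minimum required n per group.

Set Φ(δ − 2.576) = 0.95; then δ − 2.576 = Φ⁻¹(0.95) = 1.645, giving δ = 4.221.
(The Φ(−δ − z_{α/2}) term is vanishingly small for δ > 0 and is dropped in the standard sample-size formula.)
δ = d·√(n/2) ⇒ n = 2(δ/d)² = 2 × (4.221 / 0.21)² = 807.90.
Round up to the next whole unit.

n = 808 per group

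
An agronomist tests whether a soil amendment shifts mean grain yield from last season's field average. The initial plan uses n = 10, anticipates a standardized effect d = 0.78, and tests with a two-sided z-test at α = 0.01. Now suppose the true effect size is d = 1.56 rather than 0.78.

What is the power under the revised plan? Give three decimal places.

Power ≈ 0.991

With d = 1.56: δ = d·√n = 1.56 × √10 = 4.9332. Critical value z_{0.005} = 2.576.
Revised power = Φ(δ − 2.576) + Φ(−δ − 2.576) = Φ(2.357) + Φ(-7.509) = 0.9908 + 0.0000 = 0.9908.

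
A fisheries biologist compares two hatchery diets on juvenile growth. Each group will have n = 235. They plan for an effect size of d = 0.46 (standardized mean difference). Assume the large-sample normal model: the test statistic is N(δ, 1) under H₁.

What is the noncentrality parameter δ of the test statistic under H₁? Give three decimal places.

The noncentrality parameter scales effect size by the design's sample-size factor: δ = d·√(n/2) = 0.46 × √(235/2) = 4.9863

δ ≈ 4.986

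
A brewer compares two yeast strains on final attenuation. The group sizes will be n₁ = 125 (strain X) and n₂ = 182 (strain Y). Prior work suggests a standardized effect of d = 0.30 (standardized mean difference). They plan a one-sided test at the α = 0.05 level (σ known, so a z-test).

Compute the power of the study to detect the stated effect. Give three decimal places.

Power ≈ 0.826

Noncentrality parameter: δ = d / √(1/n₁ + 1/n₂) = 0.30 / √(1/125 + 1/182) = 2.5825
Critical value for a one-sided test at α = 0.05: z_α = 1.645.
Power = P(Z > 1.645 − δ) = Φ(0.938) = 0.8258.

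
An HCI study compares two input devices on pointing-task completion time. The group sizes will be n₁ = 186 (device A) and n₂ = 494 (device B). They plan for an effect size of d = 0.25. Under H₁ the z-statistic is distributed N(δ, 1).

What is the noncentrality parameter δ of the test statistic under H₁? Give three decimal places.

δ ≈ 2.906

The noncentrality parameter scales effect size by the design's sample-size factor: δ = d / √(1/n₁ + 1/n₂) = 0.25 / √(1/186 + 1/494) = 2.9061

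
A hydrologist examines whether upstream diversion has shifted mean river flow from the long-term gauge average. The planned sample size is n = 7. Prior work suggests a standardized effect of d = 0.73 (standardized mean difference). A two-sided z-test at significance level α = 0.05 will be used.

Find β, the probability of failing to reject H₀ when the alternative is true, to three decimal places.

β ≈ 0.511

Noncentrality parameter: δ = d·√n = 0.73 × √7 = 1.9314
Critical value for a two-sided test at α = 0.05: z_{α/2} = 1.960.
Power = Φ(δ − 1.960) + Φ(−δ − 1.960) = Φ(-0.029) + Φ(-3.891) = 0.4886 + 0.0000 = 0.4887.
Type II error: β = 1 − power = 1 − 0.4887 = 0.5113.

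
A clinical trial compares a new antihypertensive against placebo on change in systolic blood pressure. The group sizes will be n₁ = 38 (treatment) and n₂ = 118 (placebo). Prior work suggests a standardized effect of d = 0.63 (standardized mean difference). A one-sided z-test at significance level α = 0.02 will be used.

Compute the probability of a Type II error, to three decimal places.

Noncentrality parameter: δ = d / √(1/n₁ + 1/n₂) = 0.63 / √(1/38 + 1/118) = 3.3776
One-sided α = 0.02 → critical value z_{0.02} = 2.054.
Power = Φ(δ − 2.054) = Φ(1.324) = 0.9072.
Type II error: β = 1 − power = 1 − 0.9072 = 0.0928.

β ≈ 0.093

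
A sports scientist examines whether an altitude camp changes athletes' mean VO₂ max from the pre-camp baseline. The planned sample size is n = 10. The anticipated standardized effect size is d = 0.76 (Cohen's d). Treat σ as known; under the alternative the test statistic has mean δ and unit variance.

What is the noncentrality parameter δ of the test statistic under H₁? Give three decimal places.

δ ≈ 2.403

δ = d·√n = 0.76 × √10 = 2.4033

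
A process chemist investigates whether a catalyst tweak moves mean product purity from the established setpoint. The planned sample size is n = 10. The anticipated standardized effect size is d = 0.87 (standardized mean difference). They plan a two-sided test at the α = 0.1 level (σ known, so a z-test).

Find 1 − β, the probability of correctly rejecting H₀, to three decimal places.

Noncentrality parameter: δ = d·√n = 0.87 × √10 = 2.7512
Two-sided α = 0.1 → critical value z_{0.05} = 1.645.
Power = Φ(δ − 1.645) + Φ(−δ − 1.645) = Φ(1.106) + Φ(-4.396) = 0.8657 + 0.0000 = 0.8657.

Power ≈ 0.866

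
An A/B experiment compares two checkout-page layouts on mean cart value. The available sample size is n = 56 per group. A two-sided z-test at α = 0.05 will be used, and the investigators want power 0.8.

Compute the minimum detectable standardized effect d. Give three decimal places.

Need Φ(δ − 1.960) = 0.8, so δ = 1.960 + 0.842 = 2.802.
(Lower-tail contribution to power is negligible for δ > 0.)
δ = d·√(n/2) ⇒ d = δ/√(n/2) = 2.802/√(56/2) = 0.5294.

d ≈ 0.529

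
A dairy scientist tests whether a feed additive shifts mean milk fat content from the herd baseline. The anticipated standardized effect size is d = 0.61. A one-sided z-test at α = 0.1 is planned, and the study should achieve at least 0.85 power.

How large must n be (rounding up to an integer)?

n = 15

Set Φ(δ − 1.282) = 0.85; then δ − 1.282 = Φ⁻¹(0.85) = 1.036, giving δ = 2.318.
δ = d·√n ⇒ n = (δ/d)² = (2.318 / 0.61)² = 14.44.
Rounding up, n = 15.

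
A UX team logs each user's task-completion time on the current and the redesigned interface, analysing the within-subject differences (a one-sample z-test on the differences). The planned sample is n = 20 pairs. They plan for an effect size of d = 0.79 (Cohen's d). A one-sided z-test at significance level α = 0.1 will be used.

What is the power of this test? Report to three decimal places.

Power ≈ 0.988

Noncentrality parameter: δ = d·√n = 0.79 × √20 = 3.5330
One-sided α = 0.1 → critical value z_{0.1} = 1.282.
Power = Φ(δ − 1.282) = Φ(2.251) = 0.9878.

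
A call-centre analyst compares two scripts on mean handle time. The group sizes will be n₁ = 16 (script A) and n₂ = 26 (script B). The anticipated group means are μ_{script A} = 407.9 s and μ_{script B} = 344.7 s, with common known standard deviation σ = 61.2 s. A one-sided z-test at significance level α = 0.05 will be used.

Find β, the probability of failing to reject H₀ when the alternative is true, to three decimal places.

β ≈ 0.054

Standardized effect: d = |μ_{script A} − μ_{script B}| / σ = |407.9 − 344.7| / 61.2 = 1.0327
Noncentrality parameter: δ = d / √(1/n₁ + 1/n₂) = 1.0327 / √(1/16 + 1/26) = 3.2500
One-sided α = 0.05 → critical value z_{0.05} = 1.645.
Power = Φ(δ − 1.645) = Φ(1.605) = 0.9458.
Type II error: β = 1 − power = 1 − 0.9458 = 0.0542.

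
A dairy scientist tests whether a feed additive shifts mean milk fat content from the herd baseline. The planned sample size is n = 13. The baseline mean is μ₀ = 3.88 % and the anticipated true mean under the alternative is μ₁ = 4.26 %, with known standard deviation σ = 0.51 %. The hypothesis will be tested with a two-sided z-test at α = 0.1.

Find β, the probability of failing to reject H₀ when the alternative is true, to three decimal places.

Standardized effect: d = |μ₁ − μ₀| / σ = |4.26 − 3.88| / 0.51 = 0.7451
Noncentrality parameter: δ = d·√n = 0.7451 × √13 = 2.6865
Two-sided α = 0.1 → critical value z_{0.05} = 1.645.
Power = Φ(δ − 1.645) + Φ(−δ − 1.645) = Φ(1.042) + Φ(-4.331) = 0.8512 + 0.0000 = 0.8512.
Type II error: β = 1 − power = 1 − 0.8512 = 0.1488.

β ≈ 0.149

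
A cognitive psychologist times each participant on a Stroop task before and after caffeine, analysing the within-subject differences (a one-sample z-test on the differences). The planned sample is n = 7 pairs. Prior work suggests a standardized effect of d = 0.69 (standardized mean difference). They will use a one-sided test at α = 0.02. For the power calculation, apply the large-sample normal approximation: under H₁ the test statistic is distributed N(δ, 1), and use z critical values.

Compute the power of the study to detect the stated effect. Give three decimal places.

Power ≈ 0.410

Noncentrality parameter: δ = d·√n = 0.69 × √7 = 1.8256
One-sided α = 0.02 → critical value z_{0.02} = 2.054.
Power = P(Z > 2.054 − δ) = Φ(-0.228) = 0.4098.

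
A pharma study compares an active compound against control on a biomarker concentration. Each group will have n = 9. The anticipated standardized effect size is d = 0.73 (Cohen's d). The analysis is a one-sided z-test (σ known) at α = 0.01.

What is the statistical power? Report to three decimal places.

Noncentrality parameter: δ = d·√(n/2) = 0.73 × √(9/2) = 1.5486
Critical value for a one-sided test at α = 0.01: z_α = 2.326.
Power = P(Z > 2.326 − δ) = Φ(-0.778) = 0.2183.

Power ≈ 0.218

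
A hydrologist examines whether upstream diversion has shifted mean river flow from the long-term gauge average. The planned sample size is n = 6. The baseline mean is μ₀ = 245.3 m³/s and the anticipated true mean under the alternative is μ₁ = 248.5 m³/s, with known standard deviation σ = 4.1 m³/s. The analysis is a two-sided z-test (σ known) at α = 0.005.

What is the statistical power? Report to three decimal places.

Power ≈ 0.185

Standardized effect: d = |μ₁ − μ₀| / σ = |248.5 − 245.3| / 4.1 = 0.7805
Noncentrality parameter: δ = d·√n = 0.7805 × √6 = 1.9118
Critical value for a two-sided test at α = 0.005: z_{α/2} = 2.807.
Power = Φ(δ − 2.807) + Φ(−δ − 2.807) = Φ(-0.895) + Φ(-4.719) = 0.1853 + 0.0000 = 0.1853.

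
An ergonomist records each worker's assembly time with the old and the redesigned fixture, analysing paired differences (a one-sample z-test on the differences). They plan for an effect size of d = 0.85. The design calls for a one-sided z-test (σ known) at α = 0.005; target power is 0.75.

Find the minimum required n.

n = 15

For power 0.75 need Φ(δ − z_{0.005}) = 0.75, so δ = z_{0.005} + z_{0.25} = 2.576 + 0.674 = 3.250.
δ = d·√n ⇒ n = (δ/d)² = (3.250 / 0.85)² = 14.62.
Round up to the next whole unit.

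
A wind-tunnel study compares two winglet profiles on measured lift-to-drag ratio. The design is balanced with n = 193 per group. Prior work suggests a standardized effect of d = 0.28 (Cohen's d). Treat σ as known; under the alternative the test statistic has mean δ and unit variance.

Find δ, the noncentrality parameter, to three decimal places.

δ ≈ 2.751

δ = d·√(n/2) = 0.28 × √(193/2) = 2.7506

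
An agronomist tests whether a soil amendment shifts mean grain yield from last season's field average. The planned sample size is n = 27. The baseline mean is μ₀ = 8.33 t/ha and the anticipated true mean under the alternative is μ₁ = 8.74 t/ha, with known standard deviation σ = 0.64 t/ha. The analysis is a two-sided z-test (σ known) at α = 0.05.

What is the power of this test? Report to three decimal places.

Standardized effect: d = |μ₁ − μ₀| / σ = |8.74 − 8.33| / 0.64 = 0.6406
Noncentrality parameter: δ = d·√n = 0.6406 × √27 = 3.3288
Critical value for a two-sided test at α = 0.05: z_{α/2} = 1.960.
Power = Φ(δ − 1.960) + Φ(−δ − 1.960) = Φ(1.369) + Φ(-5.289) = 0.9145 + 0.0000 = 0.9145.

Power ≈ 0.914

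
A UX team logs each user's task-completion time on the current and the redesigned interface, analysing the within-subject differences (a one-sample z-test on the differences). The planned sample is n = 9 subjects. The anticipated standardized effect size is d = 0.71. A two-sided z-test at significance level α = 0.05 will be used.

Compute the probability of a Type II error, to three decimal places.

Noncentrality parameter: δ = d·√n = 0.71 × √9 = 2.1300
Two-sided α = 0.05 → critical value z_{0.025} = 1.960.
Power = Φ(δ − 1.960) + Φ(−δ − 1.960) = Φ(0.170) + Φ(-4.090) = 0.5675 + 0.0000 = 0.5675.
Type II error: β = 1 − power = 1 − 0.5675 = 0.4325.

β ≈ 0.432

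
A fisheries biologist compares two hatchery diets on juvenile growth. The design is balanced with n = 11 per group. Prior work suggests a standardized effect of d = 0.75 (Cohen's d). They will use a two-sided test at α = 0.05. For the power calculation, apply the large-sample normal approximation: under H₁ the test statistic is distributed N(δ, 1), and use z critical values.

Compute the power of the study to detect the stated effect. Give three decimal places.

Power ≈ 0.420

Noncentrality parameter: δ = d·√(n/2) = 0.75 × √(11/2) = 1.7589
Critical value for a two-sided test at α = 0.05: z_{α/2} = 1.960.
Power = Φ(δ − 1.960) + Φ(−δ − 1.960) = Φ(-0.201) + Φ(-3.719) = 0.4203 + 0.0001 = 0.4204.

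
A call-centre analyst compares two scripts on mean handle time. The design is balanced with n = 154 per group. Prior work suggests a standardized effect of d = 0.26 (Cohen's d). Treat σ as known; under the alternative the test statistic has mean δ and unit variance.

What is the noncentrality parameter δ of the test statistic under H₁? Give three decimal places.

The noncentrality parameter scales effect size by the design's sample-size factor: δ = d·√(n/2) = 0.26 × √(154/2) = 2.2815

δ ≈ 2.281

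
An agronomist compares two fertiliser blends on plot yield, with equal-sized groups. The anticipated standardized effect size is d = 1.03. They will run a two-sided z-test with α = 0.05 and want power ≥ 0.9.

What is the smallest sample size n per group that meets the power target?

Set Φ(δ − 1.960) = 0.9; then δ − 1.960 = Φ⁻¹(0.9) = 1.282, giving δ = 3.242.
(Ignoring the negligible lower-tail rejection probability gives the usual closed-form inversion.)
δ = d·√(n/2) ⇒ n = 2(δ/d)² = 2 × (3.242 / 1.03)² = 19.81.
Round up to the next whole unit.

n = 20 per group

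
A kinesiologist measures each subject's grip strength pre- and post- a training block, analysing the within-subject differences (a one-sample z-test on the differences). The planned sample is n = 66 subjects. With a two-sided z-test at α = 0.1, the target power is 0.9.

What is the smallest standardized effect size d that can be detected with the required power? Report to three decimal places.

d ≈ 0.360

Need Φ(δ − 1.645) = 0.9, so δ = 1.645 + 1.282 = 2.926.
(Lower-tail contribution to power is negligible for δ > 0.)
δ = d·√n ⇒ d = δ/√n = 2.926/√66 = 0.3602.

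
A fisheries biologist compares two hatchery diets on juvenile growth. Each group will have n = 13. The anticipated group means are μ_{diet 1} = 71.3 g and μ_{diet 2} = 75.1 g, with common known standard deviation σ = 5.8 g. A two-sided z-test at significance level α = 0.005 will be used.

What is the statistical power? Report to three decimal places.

Standardized effect: d = |μ_{diet 1} − μ_{diet 2}| / σ = |71.3 − 75.1| / 5.8 = 0.6552
Noncentrality parameter: δ = d·√(n/2) = 0.6552 × √(13/2) = 1.6704
Two-sided α = 0.005 → critical value z_{0.0025} = 2.807.
Power = Φ(δ − 2.807) + Φ(−δ − 2.807) = Φ(-1.137) + Φ(-4.477) = 0.1278 + 0.0000 = 0.1278.

Power ≈ 0.128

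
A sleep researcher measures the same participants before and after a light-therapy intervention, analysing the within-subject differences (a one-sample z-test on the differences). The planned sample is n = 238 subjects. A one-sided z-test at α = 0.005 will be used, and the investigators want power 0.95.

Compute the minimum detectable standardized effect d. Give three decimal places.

d ≈ 0.274

Required noncentrality: δ = z_{0.005} + z_{0.05} = 2.576 + 1.645 = 4.221.
δ = d·√n ⇒ d = δ/√n = 4.221/√238 = 0.2736.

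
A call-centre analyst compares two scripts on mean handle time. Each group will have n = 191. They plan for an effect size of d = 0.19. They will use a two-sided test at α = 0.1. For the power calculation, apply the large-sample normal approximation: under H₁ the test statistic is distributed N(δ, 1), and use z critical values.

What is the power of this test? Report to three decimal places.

Noncentrality parameter: λ = d·√(n/2) = 0.19 × √(191/2) = 1.8568
Critical value for a two-sided test at α = 0.1: z_{α/2} = 1.645.
Power = Φ(λ − 1.645) + Φ(−λ − 1.645) = Φ(0.212) + Φ(-3.502) = 0.5839 + 0.0002 = 0.5841.

Power ≈ 0.584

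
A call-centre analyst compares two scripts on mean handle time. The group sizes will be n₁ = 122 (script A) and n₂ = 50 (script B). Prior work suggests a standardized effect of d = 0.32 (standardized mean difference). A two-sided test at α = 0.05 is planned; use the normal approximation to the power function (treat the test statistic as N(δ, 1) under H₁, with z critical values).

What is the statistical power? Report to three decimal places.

Noncentrality parameter: δ = d / √(1/n₁ + 1/n₂) = 0.32 / √(1/122 + 1/50) = 1.9057
Critical value for a two-sided test at α = 0.05: z_{α/2} = 1.960.
Power = Φ(δ − 1.960) + Φ(−δ − 1.960) = Φ(-0.054) + Φ(-3.866) = 0.4784 + 0.0001 = 0.4784.

Power ≈ 0.478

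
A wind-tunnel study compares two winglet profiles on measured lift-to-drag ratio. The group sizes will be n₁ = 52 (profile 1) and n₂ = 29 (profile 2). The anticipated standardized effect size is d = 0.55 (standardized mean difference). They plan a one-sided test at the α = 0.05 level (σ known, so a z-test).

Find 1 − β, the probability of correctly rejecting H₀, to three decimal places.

Noncentrality parameter: δ = d / √(1/n₁ + 1/n₂) = 0.55 / √(1/52 + 1/29) = 2.3731
One-sided α = 0.05 → critical value z_{0.05} = 1.645.
Power = P(Z > 1.645 − δ) = Φ(0.728) = 0.7668.

Power ≈ 0.767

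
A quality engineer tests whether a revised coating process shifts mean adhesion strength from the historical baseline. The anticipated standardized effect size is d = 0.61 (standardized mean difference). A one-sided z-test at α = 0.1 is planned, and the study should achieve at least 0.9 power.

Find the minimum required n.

For power 0.9 need Φ(δ − z_{0.1}) = 0.9, so δ = z_{0.1} + z_{0.10} = 1.282 + 1.282 = 2.563.
δ = d·√n ⇒ n = (δ/d)² = (2.563 / 0.61)² = 17.66.
Round up to the next whole unit.

n = 18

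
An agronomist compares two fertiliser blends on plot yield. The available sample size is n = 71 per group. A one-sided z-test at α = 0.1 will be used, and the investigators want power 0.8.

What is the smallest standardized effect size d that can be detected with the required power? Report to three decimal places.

d ≈ 0.356

Need Φ(δ − 1.282) = 0.8, so δ = 1.282 + 0.842 = 2.123.
δ = d·√(n/2) ⇒ d = δ/√(n/2) = 2.123/√(71/2) = 0.3563.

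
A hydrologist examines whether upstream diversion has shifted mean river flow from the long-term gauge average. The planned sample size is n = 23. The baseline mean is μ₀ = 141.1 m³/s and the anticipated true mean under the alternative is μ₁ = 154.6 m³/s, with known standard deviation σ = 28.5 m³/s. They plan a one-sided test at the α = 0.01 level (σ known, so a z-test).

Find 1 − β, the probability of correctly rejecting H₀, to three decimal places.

Standardized effect: d = |μ₁ − μ₀| / σ = |154.6 − 141.1| / 28.5 = 0.4737
Noncentrality parameter: δ = d·√n = 0.4737 × √23 = 2.2717
One-sided α = 0.01 → critical value z_{0.01} = 2.326.
Power = P(Z > 2.326 − δ) = Φ(-0.055) = 0.4782.

Power ≈ 0.478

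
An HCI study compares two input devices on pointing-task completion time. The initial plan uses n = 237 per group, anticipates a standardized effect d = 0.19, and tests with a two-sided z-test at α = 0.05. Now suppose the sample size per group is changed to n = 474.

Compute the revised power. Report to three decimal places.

With n = 474 per group: δ = d·√(n/2) = 0.19 × √(474/2) = 2.9250. Critical value z_{0.025} = 1.960.
Revised power = Φ(δ − 1.960) + Φ(−δ − 1.960) = Φ(0.965) + Φ(-4.885) = 0.8327 + 0.0000 = 0.8327.

Power ≈ 0.833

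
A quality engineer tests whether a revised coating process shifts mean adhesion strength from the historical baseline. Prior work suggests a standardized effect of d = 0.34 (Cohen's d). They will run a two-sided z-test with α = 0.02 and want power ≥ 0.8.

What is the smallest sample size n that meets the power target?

For power 0.8 need Φ(δ − z_{0.01}) = 0.8, so δ = z_{0.01} + z_{0.20} = 2.326 + 0.842 = 3.168.
(For δ > 0 the lower-tail rejection region contributes negligibly to power, so the one-term inversion is standard.)
δ = d·√n ⇒ n = (δ/d)² = (3.168 / 0.34)² = 86.82.
Round up to the next whole unit.

n = 87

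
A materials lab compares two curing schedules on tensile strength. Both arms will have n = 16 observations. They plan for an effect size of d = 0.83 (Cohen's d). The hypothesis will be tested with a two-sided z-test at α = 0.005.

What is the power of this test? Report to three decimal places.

Noncentrality parameter: δ = d·√(n/2) = 0.83 × √(16/2) = 2.3476
Critical value for a two-sided test at α = 0.005: z_{α/2} = 2.807.
Power = Φ(δ − 2.807) + Φ(−δ − 2.807) = Φ(-0.459) + Φ(-5.155) = 0.3230 + 0.0000 = 0.3230.

Power ≈ 0.323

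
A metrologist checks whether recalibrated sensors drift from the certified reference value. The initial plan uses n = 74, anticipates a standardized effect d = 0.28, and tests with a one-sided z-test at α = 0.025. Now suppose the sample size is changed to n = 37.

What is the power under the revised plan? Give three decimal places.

With n = 37: δ = d·√n = 0.28 × √37 = 1.7032. Critical value z_{0.025} = 1.960.
Revised power = P(Z > 1.960 − δ) = Φ(-0.257) = 0.3987.

Power ≈ 0.399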